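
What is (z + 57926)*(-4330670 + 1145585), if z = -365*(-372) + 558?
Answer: -618747352440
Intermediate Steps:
z = 136338 (z = 135780 + 558 = 136338)
(z + 57926)*(-4330670 + 1145585) = (136338 + 57926)*(-4330670 + 1145585) = 194264*(-3185085) = -618747352440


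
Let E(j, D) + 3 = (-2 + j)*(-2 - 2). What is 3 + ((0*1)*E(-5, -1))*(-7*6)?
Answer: 3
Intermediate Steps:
E(j, D) = 5 - 4*j (E(j, D) = -3 + (-2 + j)*(-2 - 2) = -3 + (-2 + j)*(-4) = -3 + (8 - 4*j) = 5 - 4*j)
3 + ((0*1)*E(-5, -1))*(-7*6) = 3 + ((0*1)*(5 - 4*(-5)))*(-7*6) = 3 + (0*(5 + 20))*(-42) = 3 + (0*25)*(-42) = 3 + 0*(-42) = 3 + 0 = 3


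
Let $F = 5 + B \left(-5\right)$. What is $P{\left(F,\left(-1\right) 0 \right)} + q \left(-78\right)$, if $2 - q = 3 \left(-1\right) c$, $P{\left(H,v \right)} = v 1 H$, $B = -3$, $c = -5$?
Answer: $1014$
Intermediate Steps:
$F = 20$ ($F = 5 - -15 = 5 + 15 = 20$)
$P{\left(H,v \right)} = H v$ ($P{\left(H,v \right)} = v H = H v$)
$q = -13$ ($q = 2 - 3 \left(-1\right) \left(-5\right) = 2 - \left(-3\right) \left(-5\right) = 2 - 15 = -13$)
$P{\left(F,\left(-1\right) 0 \right)} + q \left(-78\right) = 20 \left(\left(-1\right) 0\right) - -1014 = 20 \cdot 0 + 1014 = 0 + 1014 = 1014$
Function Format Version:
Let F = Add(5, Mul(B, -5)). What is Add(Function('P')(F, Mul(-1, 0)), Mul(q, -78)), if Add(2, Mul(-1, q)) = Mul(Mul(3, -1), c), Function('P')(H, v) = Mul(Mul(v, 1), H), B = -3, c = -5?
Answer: 1014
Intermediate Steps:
F = 20 (F = Add(5, Mul(-3, -5)) = Add(5, 15) = 20)
Function('P')(H, v) = Mul(H, v) (Function('P')(H, v) = Mul(v, H) = Mul(H, v))
q = -13 (q = Add(2, Mul(-1, Mul(Mul(3, -1), -5))) = Add(2, Mul(-1, Mul(-3, -5))) = Add(2, Mul(-1, 15)) = Add(2, -15) = -13)
Add(Function('P')(F, Mul(-1, 0)), Mul(q, -78)) = Add(Mul(20, Mul(-1, 0)), Mul(-13, -78)) = Add(Mul(20, 0), 1014) = Add(0, 1014) = 1014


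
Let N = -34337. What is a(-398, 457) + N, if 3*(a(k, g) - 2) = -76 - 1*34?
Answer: -103115/3 ≈ -34372.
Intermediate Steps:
a(k, g) = -104/3 (a(k, g) = 2 + (-76 - 1*34)/3 = 2 + (-76 - 34)/3 = 2 + (⅓)*(-110) = 2 - 110/3 = -104/3)
a(-398, 457) + N = -104/3 - 34337 = -103115/3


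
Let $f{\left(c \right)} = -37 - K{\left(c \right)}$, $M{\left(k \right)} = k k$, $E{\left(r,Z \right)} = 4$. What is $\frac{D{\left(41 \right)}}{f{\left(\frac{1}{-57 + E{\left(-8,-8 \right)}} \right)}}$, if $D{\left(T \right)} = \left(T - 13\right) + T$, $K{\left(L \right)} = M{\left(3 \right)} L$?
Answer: $- \frac{3657}{1952} \approx -1.8735$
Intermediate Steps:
$M{\left(k \right)} = k^{2}$
$K{\left(L \right)} = 9 L$ ($K{\left(L \right)} = 3^{2} L = 9 L$)
$f{\left(c \right)} = -37 - 9 c$
$D{\left(T \right)} = -13 + 2 T$ ($D{\left(T \right)} = \left(-13 + T\right) + T = -13 + 2 T$)
$\frac{D{\left(41 \right)}}{f{\left(\frac{1}{-57 + E{\left(-8,-8 \right)}} \right)}} = \frac{-13 + 2 \cdot 41}{-37 - \frac{9}{-57 + 4}} = \frac{-13 + 82}{-37 - \frac{9}{-53}} = \frac{69}{-37 - - \frac{9}{53}} = \frac{69}{-37 + \frac{9}{53}} = \frac{69}{- \frac{1952}{53}} = 69 \left(- \frac{53}{1952}\right) = - \frac{3657}{1952}$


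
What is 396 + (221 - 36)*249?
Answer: 46461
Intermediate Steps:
396 + (221 - 36)*249 = 396 + 185*249 = 396 + 46065 = 46461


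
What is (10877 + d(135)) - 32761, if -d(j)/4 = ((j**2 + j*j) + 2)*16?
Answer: -2354812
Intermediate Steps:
d(j) = -128 - 128*j**2 (d(j) = -4*((j**2 + j*j) + 2)*16 = -4*((j**2 + j**2) + 2)*16 = -4*(2*j**2 + 2)*16 = -4*(2 + 2*j**2)*16 = -4*(32 + 32*j**2) = -128 - 128*j**2)
(10877 + d(135)) - 32761 = (10877 + (-128 - 128*135**2)) - 32761 = (10877 + (-128 - 128*18225)) - 32761 = (10877 + (-128 - 2332800)) - 32761 = (10877 - 2332928) - 32761 = -2322051 - 32761 = -2354812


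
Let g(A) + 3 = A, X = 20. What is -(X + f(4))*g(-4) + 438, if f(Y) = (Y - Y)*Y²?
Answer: 578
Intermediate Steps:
f(Y) = 0 (f(Y) = 0*Y² = 0)
g(A) = -3 + A
-(X + f(4))*g(-4) + 438 = -(20 + 0)*(-3 - 4) + 438 = -20*(-7) + 438 = -1*(-140) + 438 = 140 + 438 = 578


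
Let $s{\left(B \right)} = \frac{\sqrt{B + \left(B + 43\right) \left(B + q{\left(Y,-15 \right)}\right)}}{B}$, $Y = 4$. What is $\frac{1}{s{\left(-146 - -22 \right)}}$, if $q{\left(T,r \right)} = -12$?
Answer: $- \frac{62 \sqrt{2723}}{2723} \approx -1.1881$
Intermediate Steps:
$s{\left(B \right)} = \frac{\sqrt{B + \left(-12 + B\right) \left(43 + B\right)}}{B}$ ($s{\left(B \right)} = \frac{\sqrt{B + \left(B + 43\right) \left(B - 12\right)}}{B} = \frac{\sqrt{B + \left(43 + B\right) \left(-12 + B\right)}}{B} = \frac{\sqrt{B + \left(-12 + B\right) \left(43 + B\right)}}{B}$)
$\frac{1}{s{\left(-146 - -22 \right)}} = \frac{1}{\frac{1}{-146 - -22} \sqrt{-516 + \left(-146 - -22\right)^{2} + 32 \left(-146 - -22\right)}} = \frac{1}{\frac{1}{-146 + 22} \sqrt{-516 + \left(-146 + 22\right)^{2} + 32 \left(-146 + 22\right)}} = \frac{1}{\frac{1}{-124} \sqrt{-516 + \left(-124\right)^{2} + 32 \left(-124\right)}} = \frac{1}{\left(- \frac{1}{124}\right) \sqrt{-516 + 15376 - 3968}} = \frac{1}{\left(- \frac{1}{124}\right) \sqrt{10892}} = \frac{1}{\left(- \frac{1}{124}\right) 2 \sqrt{2723}} = \frac{1}{\left(- \frac{1}{62}\right) \sqrt{2723}} = - \frac{62 \sqrt{2723}}{2723}$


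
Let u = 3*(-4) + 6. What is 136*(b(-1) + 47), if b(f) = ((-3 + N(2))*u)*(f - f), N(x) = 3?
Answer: 6392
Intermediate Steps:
u = -6 (u = -12 + 6 = -6)
b(f) = 0 (b(f) = ((-3 + 3)*(-6))*(f - f) = (0*(-6))*0 = 0*0 = 0)
136*(b(-1) + 47) = 136*(0 + 47) = 136*47 = 6392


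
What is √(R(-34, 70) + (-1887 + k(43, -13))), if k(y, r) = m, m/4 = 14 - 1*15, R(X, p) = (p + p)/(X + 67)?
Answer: I*√2054679/33 ≈ 43.437*I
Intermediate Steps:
R(X, p) = 2*p/(67 + X) (R(X, p) = (2*p)/(67 + X) = 2*p/(67 + X))
m = -4 (m = 4*(14 - 1*15) = 4*(14 - 15) = 4*(-1) = -4)
k(y, r) = -4
√(R(-34, 70) + (-1887 + k(43, -13))) = √(2*70/(67 - 34) + (-1887 - 4)) = √(2*70/33 - 1891) = √(2*70*(1/33) - 1891) = √(140/33 - 1891) = √(-62263/33) = I*√2054679/33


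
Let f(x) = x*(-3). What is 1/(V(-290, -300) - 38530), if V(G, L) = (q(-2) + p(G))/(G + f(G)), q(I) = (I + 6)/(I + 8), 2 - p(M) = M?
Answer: -870/33520661 ≈ -2.5954e-5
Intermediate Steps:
f(x) = -3*x
p(M) = 2 - M
q(I) = (6 + I)/(8 + I)
V(G, L) = -(8/3 - G)/(2*G) (V(G, L) = ((6 - 2)/(8 - 2) + (2 - G))/(G - 3*G) = (4/6 + (2 - G))/((-2*G)) = ((⅙)*4 + (2 - G))*(-1/(2*G)) = (⅔ + (2 - G))*(-1/(2*G)) = (8/3 - G)*(-1/(2*G)) = -(8/3 - G)/(2*G))
1/(V(-290, -300) - 38530) = 1/((⅙)*(-8 + 3*(-290))/(-290) - 38530) = 1/((⅙)*(-1/290)*(-8 - 870) - 38530) = 1/((⅙)*(-1/290)*(-878) - 38530) = 1/(439/870 - 38530) = 1/(-33520661/870) = -870/33520661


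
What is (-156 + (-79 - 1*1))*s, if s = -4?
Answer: 944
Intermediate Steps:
(-156 + (-79 - 1*1))*s = (-156 + (-79 - 1*1))*(-4) = (-156 + (-79 - 1))*(-4) = (-156 - 80)*(-4) = -236*(-4) = 944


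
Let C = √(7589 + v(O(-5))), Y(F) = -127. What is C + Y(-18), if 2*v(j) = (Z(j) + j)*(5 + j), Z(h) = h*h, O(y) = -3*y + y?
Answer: -127 + √8414 ≈ -35.272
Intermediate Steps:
O(y) = -2*y
Z(h) = h²
v(j) = (5 + j)*(j + j²)/2 (v(j) = ((j² + j)*(5 + j))/2 = ((j + j²)*(5 + j))/2 = ((5 + j)*(j + j²))/2 = (5 + j)*(j + j²)/2)
C = √8414 (C = √(7589 + (-2*(-5))*(5 + (-2*(-5))² + 6*(-2*(-5)))/2) = √(7589 + (½)*10*(5 + 10² + 6*10)) = √(7589 + (½)*10*(5 + 100 + 60)) = √(7589 + (½)*10*165) = √(7589 + 825) = √8414 ≈ 91.728)
C + Y(-18) = √8414 - 127 = -127 + √8414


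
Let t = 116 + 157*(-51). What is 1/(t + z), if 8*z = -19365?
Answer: -8/82493 ≈ -9.6978e-5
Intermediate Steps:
z = -19365/8 (z = (⅛)*(-19365) = -19365/8 ≈ -2420.6)
t = -7891 (t = 116 - 8007 = -7891)
1/(t + z) = 1/(-7891 - 19365/8) = 1/(-82493/8) = -8/82493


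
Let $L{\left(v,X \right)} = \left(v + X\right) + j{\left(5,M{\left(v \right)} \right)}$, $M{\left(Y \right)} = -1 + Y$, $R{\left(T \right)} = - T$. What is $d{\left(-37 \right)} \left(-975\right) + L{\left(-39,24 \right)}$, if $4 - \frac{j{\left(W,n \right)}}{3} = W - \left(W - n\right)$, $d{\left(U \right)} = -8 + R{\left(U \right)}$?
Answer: $-28158$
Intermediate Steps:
$d{\left(U \right)} = -8 - U$
$j{\left(W,n \right)} = 12 - 3 n$ ($j{\left(W,n \right)} = 12 - 3 \left(W - \left(W - n\right)\right) = 12 - 3 n$)
$L{\left(v,X \right)} = 15 + X - 2 v$ ($L{\left(v,X \right)} = \left(v + X\right) - \left(-12 + 3 \left(-1 + v\right)\right) = \left(X + v\right) + \left(12 - \left(-3 + 3 v\right)\right) = \left(X + v\right) - \left(-15 + 3 v\right) = 15 + X - 2 v$)
$d{\left(-37 \right)} \left(-975\right) + L{\left(-39,24 \right)} = \left(-8 - -37\right) \left(-975\right) + \left(15 + 24 - -78\right) = \left(-8 + 37\right) \left(-975\right) + \left(15 + 24 + 78\right) = 29 \left(-975\right) + 117 = -28275 + 117 = -28158$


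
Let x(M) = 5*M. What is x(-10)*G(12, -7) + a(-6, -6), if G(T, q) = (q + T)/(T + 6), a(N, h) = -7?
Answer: -188/9 ≈ -20.889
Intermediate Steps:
G(T, q) = (T + q)/(6 + T)
x(-10)*G(12, -7) + a(-6, -6) = (5*(-10))*((12 - 7)/(6 + 12)) - 7 = -50*5/18 - 7 = -125/9 - 7 = -188/9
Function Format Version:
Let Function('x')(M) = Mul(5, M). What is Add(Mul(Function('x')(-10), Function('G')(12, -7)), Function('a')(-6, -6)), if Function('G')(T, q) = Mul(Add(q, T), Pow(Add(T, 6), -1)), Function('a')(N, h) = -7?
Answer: Rational(-188, 9) ≈ -20.889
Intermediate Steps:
Function('G')(T, q) = Mul(Pow(Add(6, T), -1), Add(T, q)) (Function('G')(T, q) = Mul(Add(T, q), Pow(Add(6, T), -1)) = Mul(Pow(Add(6, T), -1), Add(T, q)))
Add(Mul(Function('x')(-10), Function('G')(12, -7)), Function('a')(-6, -6)) = Add(Mul(Mul(5, -10), Mul(Pow(Add(6, 12), -1), Add(12, -7))), -7) = Add(Mul(-50, Mul(Pow(18, -1), 5)), -7) = Add(Mul(-50, Mul(Rational(1, 18), 5)), -7) = Add(Mul(-50, Rational(5, 18)), -7) = Add(Rational(-125, 9), -7) = Rational(-188, 9)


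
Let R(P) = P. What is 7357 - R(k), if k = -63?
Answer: 7420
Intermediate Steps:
7357 - R(k) = 7357 - 1*(-63) = 7357 + 63 = 7420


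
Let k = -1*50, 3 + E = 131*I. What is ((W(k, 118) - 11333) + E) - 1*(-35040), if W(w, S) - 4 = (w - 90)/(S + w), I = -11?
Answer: 378504/17 ≈ 22265.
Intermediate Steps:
E = -1444 (E = -3 + 131*(-11) = -3 - 1441 = -1444)
k = -50
W(w, S) = 4 + (-90 + w)/(S + w) (W(w, S) = 4 + (w - 90)/(S + w) = 4 + (-90 + w)/(S + w))
((W(k, 118) - 11333) + E) - 1*(-35040) = (((-90 + 4*118 + 5*(-50))/(118 - 50) - 11333) - 1444) - 1*(-35040) = (((-90 + 472 - 250)/68 - 11333) - 1444) + 35040 = (((1/68)*132 - 11333) - 1444) + 35040 = ((33/17 - 11333) - 1444) + 35040 = (-192628/17 - 1444) + 35040 = -217176/17 + 35040 = 378504/17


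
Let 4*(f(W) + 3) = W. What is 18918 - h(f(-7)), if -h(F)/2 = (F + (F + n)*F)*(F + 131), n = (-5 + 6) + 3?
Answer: 595781/32 ≈ 18618.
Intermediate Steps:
n = 4 (n = 1 + 3 = 4)
f(W) = -3 + W/4
h(F) = -2*(131 + F)*(F + F*(4 + F)) (h(F) = -2*(F + (F + 4)*F)*(F + 131) = -2*(F + (4 + F)*F)*(131 + F) = -2*(F + F*(4 + F))*(131 + F) = -2*(131 + F)*(F + F*(4 + F)))
18918 - h(f(-7)) = 18918 - (-2)*(-3 + (1/4)*(-7))*(655 + (-3 + (1/4)*(-7))**2 + 136*(-3 + (1/4)*(-7))) = 18918 - (-2)*(-3 - 7/4)*(655 + (-3 - 7/4)**2 + 136*(-3 - 7/4)) = 18918 - (-2)*(-19)*(655 + (-19/4)**2 + 136*(-19/4))/4 = 18918 - (-2)*(-19)*(655 + 361/16 - 646)/4 = 18918 - (-2)*(-19)*505/(4*16) = 18918 - 1*9595/32 = 18918 - 9595/32 = 595781/32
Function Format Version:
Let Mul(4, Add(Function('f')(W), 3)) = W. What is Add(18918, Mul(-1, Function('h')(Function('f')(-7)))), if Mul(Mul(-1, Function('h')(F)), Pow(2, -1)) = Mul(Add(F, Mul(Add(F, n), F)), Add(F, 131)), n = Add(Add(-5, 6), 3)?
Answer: Rational(595781, 32) ≈ 18618.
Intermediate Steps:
n = 4 (n = Add(1, 3) = 4)
Function('f')(W) = Add(-3, Mul(Rational(1, 4), W))
Function('h')(F) = Mul(-2, Add(131, F), Add(F, Mul(F, Add(4, F)))) (Function('h')(F) = Mul(-2, Mul(Add(F, Mul(Add(F, 4), F)), Add(F, 131))) = Mul(-2, Mul(Add(F, Mul(Add(4, F), F)), Add(131, F))) = Mul(-2, Mul(Add(F, Mul(F, Add(4, F))), Add(131, F))) = Mul(-2, Mul(Add(131, F), Add(F, Mul(F, Add(4, F))))) = Mul(-2, Add(131, F), Add(F, Mul(F, Add(4, F)))))
Add(18918, Mul(-1, Function('h')(Function('f')(-7)))) = Add(18918, Mul(-1, Mul(-2, Add(-3, Mul(Rational(1, 4), -7)), Add(655, Pow(Add(-3, Mul(Rational(1, 4), -7)), 2), Mul(136, Add(-3, Mul(Rational(1, 4), -7))))))) = Add(18918, Mul(-1, Mul(-2, Add(-3, Rational(-7, 4)), Add(655, Pow(Add(-3, Rational(-7, 4)), 2), Mul(136, Add(-3, Rational(-7, 4))))))) = Add(18918, Mul(-1, Mul(-2, Rational(-19, 4), Add(655, Pow(Rational(-19, 4), 2), Mul(136, Rational(-19, 4)))))) = Add(18918, Mul(-1, Mul(-2, Rational(-19, 4), Add(655, Rational(361, 16), -646)))) = Add(18918, Mul(-1, Mul(-2, Rational(-19, 4), Rational(505, 16)))) = Add(18918, Mul(-1, Rational(9595, 32))) = Add(18918, Rational(-9595, 32)) = Rational(595781, 32)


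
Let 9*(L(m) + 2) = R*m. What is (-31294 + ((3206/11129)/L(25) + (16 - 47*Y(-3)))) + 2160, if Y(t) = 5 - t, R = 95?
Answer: -773658648328/26231053 ≈ -29494.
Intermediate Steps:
L(m) = -2 + 95*m/9 (L(m) = -2 + (95*m)/9 = -2 + 95*m/9)
(-31294 + ((3206/11129)/L(25) + (16 - 47*Y(-3)))) + 2160 = (-31294 + ((3206/11129)/(-2 + (95/9)*25) + (16 - 47*(5 - 1*(-3))))) + 2160 = (-31294 + ((3206*(1/11129))/(-2 + 2375/9) + (16 - 47*(5 + 3)))) + 2160 = (-31294 + (3206/(11129*(2357/9)) + (16 - 47*8))) + 2160 = (-31294 + ((3206/11129)*(9/2357) + (16 - 376))) + 2160 = (-31294 + (28854/26231053 - 360)) + 2160 = (-31294 - 9443150226/26231053) + 2160 = -830317722808/26231053 + 2160 = -773658648328/26231053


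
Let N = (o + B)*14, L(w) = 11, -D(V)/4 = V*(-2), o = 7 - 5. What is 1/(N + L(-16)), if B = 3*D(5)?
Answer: 1/1719 ≈ 0.00058173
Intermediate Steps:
o = 2
D(V) = 8*V (D(V) = -4*V*(-2) = -(-8)*V = 8*V)
B = 120 (B = 3*(8*5) = 3*40 = 120)
N = 1708 (N = (2 + 120)*14 = 122*14 = 1708)
1/(N + L(-16)) = 1/(1708 + 11) = 1/1719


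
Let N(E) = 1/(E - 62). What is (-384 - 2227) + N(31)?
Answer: -80942/31 ≈ -2611.0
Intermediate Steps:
N(E) = 1/(-62 + E)
(-384 - 2227) + N(31) = (-384 - 2227) + 1/(-62 + 31) = -2611 + 1/(-31) = -2611 - 1/31 = -80942/31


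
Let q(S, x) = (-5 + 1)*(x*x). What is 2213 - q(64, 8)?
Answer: 2469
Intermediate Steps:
q(S, x) = -4*x**2
2213 - q(64, 8) = 2213 - (-4)*8**2 = 2213 - (-4)*64 = 2213 - 1*(-256) = 2213 + 256 = 2469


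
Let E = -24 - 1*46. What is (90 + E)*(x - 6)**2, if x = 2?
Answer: 320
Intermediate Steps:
E = -70 (E = -24 - 46 = -70)
(90 + E)*(x - 6)**2 = (90 - 70)*(2 - 6)**2 = 20*(-4)**2 = 20*16 = 320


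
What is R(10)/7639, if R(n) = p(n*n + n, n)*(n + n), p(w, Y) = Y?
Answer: 200/7639 ≈ 0.026181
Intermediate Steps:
R(n) = 2*n² (R(n) = n*(n + n) = n*(2*n) = 2*n²)
R(10)/7639 = (2*10²)/7639 = (2*100)*(1/7639) = 200*(1/7639) = 200/7639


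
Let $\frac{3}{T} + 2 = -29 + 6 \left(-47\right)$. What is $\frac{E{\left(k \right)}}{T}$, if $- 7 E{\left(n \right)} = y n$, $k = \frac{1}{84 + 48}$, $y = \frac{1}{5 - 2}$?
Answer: $\frac{313}{8316} \approx 0.037638$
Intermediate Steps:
$y = \frac{1}{3} \approx 0.33333$
$k = \frac{1}{132} \approx 0.0075758$
$E{\left(n \right)} = - \frac{n}{21}$ ($E{\left(n \right)} = - \frac{\frac{1}{3} n}{7} = - \frac{n}{21}$)
$T = - \frac{3}{313}$ ($T = \frac{3}{-2 + \left(-29 + 6 \left(-47\right)\right)} = \frac{3}{-2 - 311} = \frac{3}{-313} = 3 \left(- \frac{1}{313}\right) = - \frac{3}{313} \approx -0.0095847$)
$\frac{E{\left(k \right)}}{T} = \frac{\left(- \frac{1}{21}\right) \frac{1}{132}}{- \frac{3}{313}} = \left(- \frac{1}{2772}\right) \left(- \frac{313}{3}\right) = \frac{313}{8316}$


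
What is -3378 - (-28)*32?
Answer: -2482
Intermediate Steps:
-3378 - (-28)*32 = -3378 - 1*(-896) = -3378 + 896 = -2482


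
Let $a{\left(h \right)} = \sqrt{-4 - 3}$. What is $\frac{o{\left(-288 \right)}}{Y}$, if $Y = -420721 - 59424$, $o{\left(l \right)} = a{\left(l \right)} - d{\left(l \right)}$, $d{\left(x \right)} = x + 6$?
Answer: $- \frac{282}{480145} - \frac{i \sqrt{7}}{480145} \approx -0.00058732 - 5.5103 \cdot 10^{-6} i$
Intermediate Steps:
$d{\left(x \right)} = 6 + x$
$a{\left(h \right)} = i \sqrt{7}$ ($a{\left(h \right)} = \sqrt{-7} = i \sqrt{7}$)
$o{\left(l \right)} = -6 - l + i \sqrt{7}$ ($o{\left(l \right)} = i \sqrt{7} - \left(6 + l\right) = -6 - l + i \sqrt{7}$)
$Y = -480145$ ($Y = -420721 - 59424 = -480145$)
$\frac{o{\left(-288 \right)}}{Y} = \frac{-6 - -288 + i \sqrt{7}}{-480145} = \left(-6 + 288 + i \sqrt{7}\right) \left(- \frac{1}{480145}\right) = \left(282 + i \sqrt{7}\right) \left(- \frac{1}{480145}\right) = - \frac{282}{480145} - \frac{i \sqrt{7}}{480145}$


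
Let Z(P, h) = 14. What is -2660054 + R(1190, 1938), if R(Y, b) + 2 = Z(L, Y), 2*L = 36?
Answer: -2660042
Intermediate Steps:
L = 18 (L = (½)*36 = 18)
R(Y, b) = 12 (R(Y, b) = -2 + 14 = 12)
-2660054 + R(1190, 1938) = -2660054 + 12 = -2660042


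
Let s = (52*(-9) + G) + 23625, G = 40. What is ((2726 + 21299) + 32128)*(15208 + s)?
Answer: 2156555965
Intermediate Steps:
s = 23197 (s = (52*(-9) + 40) + 23625 = (-468 + 40) + 23625 = -428 + 23625 = 23197)
((2726 + 21299) + 32128)*(15208 + s) = ((2726 + 21299) + 32128)*(15208 + 23197) = (24025 + 32128)*38405 = 56153*38405 = 2156555965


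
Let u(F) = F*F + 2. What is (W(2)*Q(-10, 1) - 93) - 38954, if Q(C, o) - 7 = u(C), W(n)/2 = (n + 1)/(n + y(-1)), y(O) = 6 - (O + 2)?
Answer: -272675/7 ≈ -38954.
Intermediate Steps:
y(O) = 4 - O (y(O) = 6 - (2 + O) = 6 + (-2 - O) = 4 - O)
W(n) = 2*(1 + n)/(5 + n) (W(n) = 2*((n + 1)/(n + (4 - 1*(-1)))) = 2*((1 + n)/(n + (4 + 1))) = 2*((1 + n)/(n + 5)) = 2*((1 + n)/(5 + n)) = 2*(1 + n)/(5 + n))
u(F) = 2 + F² (u(F) = F² + 2 = 2 + F²)
Q(C, o) = 9 + C² (Q(C, o) = 7 + (2 + C²) = 9 + C²)
(W(2)*Q(-10, 1) - 93) - 38954 = ((2*(1 + 2)/(5 + 2))*(9 + (-10)²) - 93) - 38954 = ((2*3/7)*(9 + 100) - 93) - 38954 = ((2*(⅐)*3)*109 - 93) - 38954 = ((6/7)*109 - 93) - 38954 = (654/7 - 93) - 38954 = 3/7 - 38954 = -272675/7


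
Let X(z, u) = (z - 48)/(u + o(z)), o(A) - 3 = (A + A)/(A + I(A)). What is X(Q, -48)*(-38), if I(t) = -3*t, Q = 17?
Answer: -589/23 ≈ -25.609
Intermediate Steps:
o(A) = 2 (o(A) = 3 + (A + A)/(A - 3*A) = 3 + (2*A)/((-2*A)) = 3 + (2*A)*(-1/(2*A)) = 3 - 1 = 2)
X(z, u) = (-48 + z)/(2 + u) (X(z, u) = (z - 48)/(u + 2) = (-48 + z)/(2 + u))
X(Q, -48)*(-38) = ((-48 + 17)/(2 - 48))*(-38) = (-31/(-46))*(-38) = -1/46*(-31)*(-38) = (31/46)*(-38) = -589/23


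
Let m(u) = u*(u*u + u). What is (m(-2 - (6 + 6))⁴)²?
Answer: 1776623446555594877325869056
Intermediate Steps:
m(u) = u*(u + u²) (m(u) = u*(u² + u) = u*(u + u²))
(m(-2 - (6 + 6))⁴)² = (((-2 - (6 + 6))²*(1 + (-2 - (6 + 6))))⁴)² = (((-2 - 1*12)²*(1 + (-2 - 1*12)))⁴)² = (((-2 - 12)²*(1 + (-2 - 12)))⁴)² = (((-14)²*(1 - 14))⁴)² = ((196*(-13))⁴)² = ((-2548)⁴)² = 42150011228416² = 1776623446555594877325869056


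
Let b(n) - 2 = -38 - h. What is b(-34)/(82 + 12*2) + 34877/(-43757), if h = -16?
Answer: -2286051/2319121 ≈ -0.98574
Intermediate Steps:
b(n) = -20 (b(n) = 2 + (-38 - 1*(-16)) = 2 + (-38 + 16) = 2 - 22 = -20)
b(-34)/(82 + 12*2) + 34877/(-43757) = -20/(82 + 12*2) + 34877/(-43757) = -20/(82 + 24) + 34877*(-1/43757) = -20/106 - 34877/43757 = -20*1/106 - 34877/43757 = -10/53 - 34877/43757 = -2286051/2319121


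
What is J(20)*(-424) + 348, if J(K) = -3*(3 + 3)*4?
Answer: 30876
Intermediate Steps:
J(K) = -72 (J(K) = -3*6*4 = -18*4 = -72)
J(20)*(-424) + 348 = -72*(-424) + 348 = 30528 + 348 = 30876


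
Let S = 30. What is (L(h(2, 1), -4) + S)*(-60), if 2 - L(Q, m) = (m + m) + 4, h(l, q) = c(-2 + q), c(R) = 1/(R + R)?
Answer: -2160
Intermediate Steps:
c(R) = 1/(2*R)
h(l, q) = 1/(2*(-2 + q))
L(Q, m) = -2 - 2*m (L(Q, m) = 2 - ((m + m) + 4) = 2 - (2*m + 4) = 2 - (4 + 2*m) = 2 + (-4 - 2*m) = -2 - 2*m)
(L(h(2, 1), -4) + S)*(-60) = ((-2 - 2*(-4)) + 30)*(-60) = ((-2 + 8) + 30)*(-60) = (6 + 30)*(-60) = 36*(-60) = -2160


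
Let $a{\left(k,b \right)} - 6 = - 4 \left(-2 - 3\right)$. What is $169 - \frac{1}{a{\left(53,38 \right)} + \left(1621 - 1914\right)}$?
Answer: $\frac{45124}{267} \approx 169.0$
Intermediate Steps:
$a{\left(k,b \right)} = 26$ ($a{\left(k,b \right)} = 6 - 4 \left(-2 - 3\right) = 6 - -20 = 6 + 20 = 26$)
$169 - \frac{1}{a{\left(53,38 \right)} + \left(1621 - 1914\right)} = 169 - \frac{1}{26 + \left(1621 - 1914\right)} = 169 - \frac{1}{26 - 293} = 169 - \frac{1}{-267} = 169 - - \frac{1}{267} = 169 + \frac{1}{267} = \frac{45124}{267}$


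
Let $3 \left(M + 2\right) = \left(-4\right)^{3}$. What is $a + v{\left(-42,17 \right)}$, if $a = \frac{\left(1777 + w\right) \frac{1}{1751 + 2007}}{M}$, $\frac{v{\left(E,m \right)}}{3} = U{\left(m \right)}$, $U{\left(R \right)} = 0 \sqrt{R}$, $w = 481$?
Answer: $- \frac{3387}{131530} \approx -0.025751$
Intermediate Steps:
$U{\left(R \right)} = 0$
$v{\left(E,m \right)} = 0$ ($v{\left(E,m \right)} = 3 \cdot 0 = 0$)
$M = - \frac{70}{3}$ ($M = -2 + \frac{\left(-4\right)^{3}}{3} = -2 + \frac{1}{3} \left(-64\right) = -2 - \frac{64}{3} = - \frac{70}{3} \approx -23.333$)
$a = - \frac{3387}{131530}$ ($a = \frac{\left(1777 + 481\right) \frac{1}{1751 + 2007}}{- \frac{70}{3}} = \frac{2258}{3758} \left(- \frac{3}{70}\right) = 2258 \cdot \frac{1}{3758} \left(- \frac{3}{70}\right) = \frac{1129}{1879} \left(- \frac{3}{70}\right) = - \frac{3387}{131530} \approx -0.025751$)
$a + v{\left(-42,17 \right)} = - \frac{3387}{131530} + 0 = - \frac{3387}{131530}$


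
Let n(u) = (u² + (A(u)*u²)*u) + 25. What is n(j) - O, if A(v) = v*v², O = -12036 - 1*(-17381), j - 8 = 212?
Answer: 113379904043080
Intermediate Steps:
j = 220 (j = 8 + 212 = 220)
O = 5345 (O = -12036 + 17381 = 5345)
A(v) = v³
n(u) = 25 + u² + u⁶ (n(u) = (u² + (u³*u²)*u) + 25 = (u² + u⁵*u) + 25 = (u² + u⁶) + 25 = 25 + u² + u⁶)
n(j) - O = (25 + 220² + 220⁶) - 1*5345 = (25 + 48400 + 113379904000000) - 5345 = 113379904048425 - 5345 = 113379904043080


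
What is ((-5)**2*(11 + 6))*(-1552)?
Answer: -659600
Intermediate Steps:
((-5)**2*(11 + 6))*(-1552) = (25*17)*(-1552) = 425*(-1552) = -659600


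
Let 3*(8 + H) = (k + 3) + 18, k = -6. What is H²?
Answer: 9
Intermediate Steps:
H = -3 (H = -8 + ((-6 + 3) + 18)/3 = -8 + (-3 + 18)/3 = -8 + (⅓)*15 = -8 + 5 = -3)
H² = (-3)² = 9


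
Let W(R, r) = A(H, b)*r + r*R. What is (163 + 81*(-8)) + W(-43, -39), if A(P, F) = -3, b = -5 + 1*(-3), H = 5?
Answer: 1309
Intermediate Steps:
b = -8 (b = -5 - 3 = -8)
W(R, r) = -3*r + R*r (W(R, r) = -3*r + r*R = -3*r + R*r)
(163 + 81*(-8)) + W(-43, -39) = (163 + 81*(-8)) - 39*(-3 - 43) = (163 - 648) - 39*(-46) = -485 + 1794 = 1309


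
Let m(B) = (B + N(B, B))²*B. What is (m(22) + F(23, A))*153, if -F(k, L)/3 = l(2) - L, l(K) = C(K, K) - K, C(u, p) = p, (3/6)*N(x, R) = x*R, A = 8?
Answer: 3299020272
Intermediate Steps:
N(x, R) = 2*R*x (N(x, R) = 2*(x*R) = 2*(R*x) = 2*R*x)
l(K) = 0 (l(K) = K - K = 0)
m(B) = B*(B + 2*B²)² (m(B) = (B + 2*B*B)²*B = (B + 2*B²)²*B = B*(B + 2*B²)²)
F(k, L) = 3*L (F(k, L) = -3*(0 - L) = -(-3)*L = 3*L)
(m(22) + F(23, A))*153 = (22³*(1 + 2*22)² + 3*8)*153 = (10648*(1 + 44)² + 24)*153 = (10648*45² + 24)*153 = (10648*2025 + 24)*153 = (21562200 + 24)*153 = 21562224*153 = 3299020272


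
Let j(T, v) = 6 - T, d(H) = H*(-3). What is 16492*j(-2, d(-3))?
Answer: 131936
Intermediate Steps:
d(H) = -3*H
16492*j(-2, d(-3)) = 16492*(6 - 1*(-2)) = 16492*(6 + 2) = 16492*8 = 131936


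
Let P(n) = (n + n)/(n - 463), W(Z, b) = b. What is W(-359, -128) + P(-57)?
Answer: -33223/260 ≈ -127.78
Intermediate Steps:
P(n) = 2*n/(-463 + n) (P(n) = (2*n)/(-463 + n) = 2*n/(-463 + n))
W(-359, -128) + P(-57) = -128 + 2*(-57)/(-463 - 57) = -128 + 2*(-57)/(-520) = -128 + 2*(-57)*(-1/520) = -128 + 57/260 = -33223/260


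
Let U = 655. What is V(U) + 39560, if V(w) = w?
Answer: 40215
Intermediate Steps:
V(U) + 39560 = 655 + 39560 = 40215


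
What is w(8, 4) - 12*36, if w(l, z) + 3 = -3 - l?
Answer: -446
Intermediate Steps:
w(l, z) = -6 - l (w(l, z) = -3 + (-3 - l) = -6 - l)
w(8, 4) - 12*36 = (-6 - 1*8) - 12*36 = (-6 - 8) - 432 = -14 - 432 = -446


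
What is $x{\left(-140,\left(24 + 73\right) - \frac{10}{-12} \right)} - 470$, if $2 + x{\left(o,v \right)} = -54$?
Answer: $-526$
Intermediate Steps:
$x{\left(o,v \right)} = -56$ ($x{\left(o,v \right)} = -2 - 54 = -56$)
$x{\left(-140,\left(24 + 73\right) - \frac{10}{-12} \right)} - 470 = -56 - 470 = -526$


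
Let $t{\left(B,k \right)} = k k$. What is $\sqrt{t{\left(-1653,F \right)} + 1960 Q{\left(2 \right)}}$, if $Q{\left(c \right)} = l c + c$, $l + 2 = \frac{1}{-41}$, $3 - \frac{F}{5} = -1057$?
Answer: $\frac{4 \sqrt{2950783735}}{41} \approx 5299.6$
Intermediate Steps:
$F = 5300$ ($F = 15 - -5285 = 15 + 5285 = 5300$)
$l = - \frac{83}{41}$ ($l = -2 + \frac{1}{-41} = -2 - \frac{1}{41} = - \frac{83}{41} \approx -2.0244$)
$t{\left(B,k \right)} = k^{2}$
$Q{\left(c \right)} = - \frac{42 c}{41}$ ($Q{\left(c \right)} = - \frac{83 c}{41} + c = - \frac{42 c}{41}$)
$\sqrt{t{\left(-1653,F \right)} + 1960 Q{\left(2 \right)}} = \sqrt{5300^{2} + 1960 \left(\left(- \frac{42}{41}\right) 2\right)} = \sqrt{28090000 + 1960 \left(- \frac{84}{41}\right)} = \sqrt{28090000 - \frac{164640}{41}} = \sqrt{\frac{1151525360}{41}} = \frac{4 \sqrt{2950783735}}{41}$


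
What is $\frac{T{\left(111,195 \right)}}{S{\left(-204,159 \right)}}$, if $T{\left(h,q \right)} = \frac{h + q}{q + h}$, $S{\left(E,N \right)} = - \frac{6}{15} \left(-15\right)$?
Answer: $\frac{1}{6} \approx 0.16667$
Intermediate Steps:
$S{\left(E,N \right)} = 6$ ($S{\left(E,N \right)} = \left(-6\right) \frac{1}{15} \left(-15\right) = \left(- \frac{2}{5}\right) \left(-15\right) = 6$)
$T{\left(h,q \right)} = 1$ ($T{\left(h,q \right)} = \frac{h + q}{h + q} = 1$)
$\frac{T{\left(111,195 \right)}}{S{\left(-204,159 \right)}} = 1 \cdot \frac{1}{6} = \frac{1}{6}$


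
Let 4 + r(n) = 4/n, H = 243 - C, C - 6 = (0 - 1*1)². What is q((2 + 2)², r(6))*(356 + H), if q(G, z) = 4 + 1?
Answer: 2960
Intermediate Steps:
C = 7 (C = 6 + (0 - 1*1)² = 6 + (0 - 1)² = 6 + (-1)² = 6 + 1 = 7)
H = 236 (H = 243 - 1*7 = 243 - 7 = 236)
r(n) = -4 + 4/n
q(G, z) = 5
q((2 + 2)², r(6))*(356 + H) = 5*(356 + 236) = 5*592 = 2960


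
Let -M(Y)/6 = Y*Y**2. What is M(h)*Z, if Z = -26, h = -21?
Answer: -1444716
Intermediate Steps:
M(Y) = -6*Y**3 (M(Y) = -6*Y*Y**2 = -6*Y**3)
M(h)*Z = -6*(-21)**3*(-26) = -6*(-9261)*(-26) = 55566*(-26) = -1444716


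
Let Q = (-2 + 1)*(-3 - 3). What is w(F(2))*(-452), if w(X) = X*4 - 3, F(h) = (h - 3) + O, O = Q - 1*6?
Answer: 3164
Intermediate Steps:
Q = 6 (Q = -1*(-6) = 6)
O = 0 (O = 6 - 1*6 = 6 - 6 = 0)
F(h) = -3 + h (F(h) = (h - 3) + 0 = (-3 + h) + 0 = -3 + h)
w(X) = -3 + 4*X (w(X) = 4*X - 3 = -3 + 4*X)
w(F(2))*(-452) = (-3 + 4*(-3 + 2))*(-452) = (-3 + 4*(-1))*(-452) = (-3 - 4)*(-452) = -7*(-452) = 3164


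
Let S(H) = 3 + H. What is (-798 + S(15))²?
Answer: 608400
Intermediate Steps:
(-798 + S(15))² = (-798 + (3 + 15))² = (-798 + 18)² = (-780)² = 608400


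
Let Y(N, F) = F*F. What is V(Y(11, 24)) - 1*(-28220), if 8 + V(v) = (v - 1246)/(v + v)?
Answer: 16249777/576 ≈ 28211.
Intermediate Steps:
Y(N, F) = F²
V(v) = -8 + (-1246 + v)/(2*v) (V(v) = -8 + (v - 1246)/(v + v) = -8 + (-1246 + v)/((2*v)) = -8 + (-1246 + v)*(1/(2*v)) = -8 + (-1246 + v)/(2*v))
V(Y(11, 24)) - 1*(-28220) = (-15/2 - 623/(24²)) - 1*(-28220) = (-15/2 - 623/576) + 28220 = -4943/576 + 28220 = 16249777/576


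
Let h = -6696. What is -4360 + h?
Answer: -11056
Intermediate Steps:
-4360 + h = -4360 - 6696 = -11056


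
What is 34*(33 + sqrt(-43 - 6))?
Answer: 1122 + 238*I ≈ 1122.0 + 238.0*I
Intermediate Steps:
34*(33 + sqrt(-43 - 6)) = 34*(33 + sqrt(-49)) = 34*(33 + 7*I) = 1122 + 238*I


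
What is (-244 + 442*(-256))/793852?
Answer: -28349/198463 ≈ -0.14284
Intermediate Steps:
(-244 + 442*(-256))/793852 = (-244 - 113152)*(1/793852) = -113396*1/793852 = -28349/198463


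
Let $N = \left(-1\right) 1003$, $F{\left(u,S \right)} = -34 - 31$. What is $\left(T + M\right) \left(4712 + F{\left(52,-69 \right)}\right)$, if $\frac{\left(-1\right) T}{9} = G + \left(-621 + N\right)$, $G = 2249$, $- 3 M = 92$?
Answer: $-26281883$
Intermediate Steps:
$M = - \frac{92}{3}$ ($M = \left(- \frac{1}{3}\right) 92 = - \frac{92}{3} \approx -30.667$)
$F{\left(u,S \right)} = -65$
$N = -1003$
$T = -5625$ ($T = - 9 \left(2249 - 1624\right) = \left(-9\right) 625 = -5625$)
$\left(T + M\right) \left(4712 + F{\left(52,-69 \right)}\right) = \left(-5625 - \frac{92}{3}\right) \left(4712 - 65\right) = \left(- \frac{16967}{3}\right) 4647 = -26281883$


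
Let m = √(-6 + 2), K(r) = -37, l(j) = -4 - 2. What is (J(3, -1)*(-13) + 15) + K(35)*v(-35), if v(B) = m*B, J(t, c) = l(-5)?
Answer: 93 + 2590*I ≈ 93.0 + 2590.0*I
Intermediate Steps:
l(j) = -6
J(t, c) = -6
m = 2*I (m = √(-4) = 2*I ≈ 2.0*I)
v(B) = 2*I*B (v(B) = (2*I)*B = 2*I*B)
(J(3, -1)*(-13) + 15) + K(35)*v(-35) = (-6*(-13) + 15) - 74*I*(-35) = (78 + 15) - (-2590)*I = 93 + 2590*I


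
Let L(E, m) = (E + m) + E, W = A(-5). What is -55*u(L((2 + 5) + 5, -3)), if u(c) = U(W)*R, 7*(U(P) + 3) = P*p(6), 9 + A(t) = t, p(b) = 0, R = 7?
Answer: 1155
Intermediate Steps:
A(t) = -9 + t
W = -14 (W = -9 - 5 = -14)
L(E, m) = m + 2*E
U(P) = -3 (U(P) = -3 + (P*0)/7 = -3 + (⅐)*0 = -3 + 0 = -3)
u(c) = -21 (u(c) = -3*7 = -21)
-55*u(L((2 + 5) + 5, -3)) = -55*(-21) = 1155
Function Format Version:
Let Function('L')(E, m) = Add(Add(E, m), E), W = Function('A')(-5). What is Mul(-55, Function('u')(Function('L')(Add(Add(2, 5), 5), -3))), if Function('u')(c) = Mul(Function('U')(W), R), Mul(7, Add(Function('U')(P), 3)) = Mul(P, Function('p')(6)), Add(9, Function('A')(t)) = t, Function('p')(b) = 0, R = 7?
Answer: 1155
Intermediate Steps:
Function('A')(t) = Add(-9, t)
W = -14 (W = Add(-9, -5) = -14)
Function('L')(E, m) = Add(m, Mul(2, E))
Function('U')(P) = -3 (Function('U')(P) = Add(-3, Mul(Rational(1, 7), Mul(P, 0))) = Add(-3, Mul(Rational(1, 7), 0)) = Add(-3, 0) = -3)
Function('u')(c) = -21 (Function('u')(c) = Mul(-3, 7) = -21)
Mul(-55, Function('u')(Function('L')(Add(Add(2, 5), 5), -3))) = Mul(-55, -21) = 1155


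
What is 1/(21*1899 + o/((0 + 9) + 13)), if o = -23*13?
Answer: 22/877039 ≈ 2.5084e-5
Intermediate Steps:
o = -299
1/(21*1899 + o/((0 + 9) + 13)) = 1/(21*1899 - 299/((0 + 9) + 13)) = 1/(39879 - 299/(9 + 13)) = 1/(39879 - 299/22) = 1/(877039/22) = 22/877039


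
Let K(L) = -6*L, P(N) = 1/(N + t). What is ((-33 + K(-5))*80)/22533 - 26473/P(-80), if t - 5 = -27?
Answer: 20281547626/7511 ≈ 2.7002e+6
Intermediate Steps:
t = -22 (t = 5 - 27 = -22)
P(N) = 1/(-22 + N) (P(N) = 1/(N - 22) = 1/(-22 + N))
((-33 + K(-5))*80)/22533 - 26473/P(-80) = ((-33 - 6*(-5))*80)/22533 - 26473/(1/(-22 - 80)) = ((-33 + 30)*80)*(1/22533) - 26473/(1/(-102)) = -3*80*(1/22533) - 26473/(-1/102) = -240*1/22533 - 26473*(-102) = -80/7511 + 2700246 = 20281547626/7511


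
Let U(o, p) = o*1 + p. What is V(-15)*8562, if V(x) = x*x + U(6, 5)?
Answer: 2020632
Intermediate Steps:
U(o, p) = o + p
V(x) = 11 + x**2 (V(x) = x*x + (6 + 5) = x**2 + 11 = 11 + x**2)
V(-15)*8562 = (11 + (-15)**2)*8562 = (11 + 225)*8562 = 236*8562 = 2020632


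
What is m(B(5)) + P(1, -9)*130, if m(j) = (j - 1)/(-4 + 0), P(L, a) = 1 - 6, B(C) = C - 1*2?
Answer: -1301/2 ≈ -650.50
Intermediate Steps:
B(C) = -2 + C (B(C) = C - 2 = -2 + C)
P(L, a) = -5
m(j) = ¼ - j/4 (m(j) = (-1 + j)/(-4) = (-1 + j)*(-¼) = ¼ - j/4)
m(B(5)) + P(1, -9)*130 = (¼ - (-2 + 5)/4) - 5*130 = (¼ - ¼*3) - 650 = (¼ - ¾) - 650 = -½ - 650 = -1301/2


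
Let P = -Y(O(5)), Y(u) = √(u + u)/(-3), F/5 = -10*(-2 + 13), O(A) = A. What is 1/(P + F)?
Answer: -495/272249 - 3*√10/2722490 ≈ -0.0018217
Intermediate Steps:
F = -550 (F = 5*(-10*(-2 + 13)) = 5*(-10*11) = 5*(-110) = -550)
Y(u) = -√2*√u/3 (Y(u) = √(2*u)*(-⅓) = (√2*√u)*(-⅓) = -√2*√u/3)
P = √10/3 (P = -(-1)*√2*√5/3 = -(-1)*√10/3 = √10/3 ≈ 1.0541)
1/(P + F) = 1/(√10/3 - 550) = 1/(-550 + √10/3)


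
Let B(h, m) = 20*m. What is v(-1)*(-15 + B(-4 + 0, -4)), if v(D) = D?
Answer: 95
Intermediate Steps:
v(-1)*(-15 + B(-4 + 0, -4)) = -(-15 + 20*(-4)) = -(-15 - 80) = -1*(-95) = 95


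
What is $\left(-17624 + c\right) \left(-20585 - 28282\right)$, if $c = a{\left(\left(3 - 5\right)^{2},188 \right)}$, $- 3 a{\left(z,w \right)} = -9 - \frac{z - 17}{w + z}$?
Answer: $\frac{165328609901}{192} \approx 8.6109 \cdot 10^{8}$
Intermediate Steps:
$a{\left(z,w \right)} = 3 + \frac{-17 + z}{3 \left(w + z\right)}$ ($a{\left(z,w \right)} = - \frac{-9 - \frac{z - 17}{w + z}}{3} = - \frac{-9 - \frac{-17 + z}{w + z}}{3} = 3 + \frac{-17 + z}{3 \left(w + z\right)}$)
$c = \frac{1715}{576}$ ($c = \frac{-17 + 9 \cdot 188 + 10 \left(3 - 5\right)^{2}}{3 \left(188 + \left(3 - 5\right)^{2}\right)} = \frac{-17 + 1692 + 10 \left(-2\right)^{2}}{3 \left(188 + \left(-2\right)^{2}\right)} = \frac{-17 + 1692 + 10 \cdot 4}{3 \left(188 + 4\right)} = \frac{-17 + 1692 + 40}{3 \cdot 192} = \frac{1}{3} \cdot \frac{1}{192} \cdot 1715 = \frac{1715}{576} \approx 2.9774$)
$\left(-17624 + c\right) \left(-20585 - 28282\right) = \left(-17624 + \frac{1715}{576}\right) \left(-20585 - 28282\right) = \left(- \frac{10149709}{576}\right) \left(-48867\right) = \frac{165328609901}{192}$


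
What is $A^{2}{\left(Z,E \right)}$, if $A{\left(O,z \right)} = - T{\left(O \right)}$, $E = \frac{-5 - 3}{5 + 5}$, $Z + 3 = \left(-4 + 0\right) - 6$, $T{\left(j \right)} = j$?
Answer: $169$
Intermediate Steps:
$Z = -13$ ($Z = -3 + \left(\left(-4 + 0\right) - 6\right) = -3 - 10 = -13$)
$E = - \frac{4}{5}$ ($E = - \frac{8}{10} = \left(-8\right) \frac{1}{10} = - \frac{4}{5} \approx -0.8$)
$A{\left(O,z \right)} = - O$
$A^{2}{\left(Z,E \right)} = \left(\left(-1\right) \left(-13\right)\right)^{2} = 13^{2} = 169$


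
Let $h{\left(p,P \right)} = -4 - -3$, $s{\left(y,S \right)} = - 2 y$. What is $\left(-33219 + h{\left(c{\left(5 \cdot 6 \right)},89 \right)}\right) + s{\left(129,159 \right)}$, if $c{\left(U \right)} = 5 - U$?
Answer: $-33478$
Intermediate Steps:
$h{\left(p,P \right)} = -1$ ($h{\left(p,P \right)} = -4 + 3 = -1$)
$\left(-33219 + h{\left(c{\left(5 \cdot 6 \right)},89 \right)}\right) + s{\left(129,159 \right)} = \left(-33219 - 1\right) - 258 = -33220 - 258 = -33478$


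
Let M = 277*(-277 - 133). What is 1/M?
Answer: -1/113570 ≈ -8.8051e-6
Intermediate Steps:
M = -113570 (M = 277*(-410) = -113570)
1/M = 1/(-113570) = -1/113570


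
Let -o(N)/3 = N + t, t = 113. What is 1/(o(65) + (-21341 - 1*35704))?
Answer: -1/57579 ≈ -1.7367e-5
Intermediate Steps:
o(N) = -339 - 3*N (o(N) = -3*(N + 113) = -3*(113 + N) = -339 - 3*N)
1/(o(65) + (-21341 - 1*35704)) = 1/((-339 - 3*65) + (-21341 - 1*35704)) = 1/((-339 - 195) + (-21341 - 35704)) = 1/(-534 - 57045) = 1/(-57579) = -1/57579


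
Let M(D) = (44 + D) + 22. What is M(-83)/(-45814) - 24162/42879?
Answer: -368742975/654819502 ≈ -0.56312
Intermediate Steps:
M(D) = 66 + D
M(-83)/(-45814) - 24162/42879 = (66 - 83)/(-45814) - 24162/42879 = -17*(-1/45814) - 24162*1/42879 = 17/45814 - 8054/14293 = -368742975/654819502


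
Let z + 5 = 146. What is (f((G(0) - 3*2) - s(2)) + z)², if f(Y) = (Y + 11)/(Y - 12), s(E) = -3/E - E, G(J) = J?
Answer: 16581184/841 ≈ 19716.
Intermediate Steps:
s(E) = -E - 3/E
z = 141 (z = -5 + 146 = 141)
f(Y) = (11 + Y)/(-12 + Y)
(f((G(0) - 3*2) - s(2)) + z)² = ((11 + ((0 - 3*2) - (-1*2 - 3/2)))/(-12 + ((0 - 3*2) - (-1*2 - 3/2))) + 141)² = ((11 + ((0 - 6) - (-2 - 3*½)))/(-12 + ((0 - 6) - (-2 - 3*½))) + 141)² = ((11 + (-6 - (-2 - 3/2)))/(-12 + (-6 - (-2 - 3/2))) + 141)² = ((11 + (-6 - 1*(-7/2)))/(-12 + (-6 - 1*(-7/2))) + 141)² = ((11 + (-6 + 7/2))/(-12 + (-6 + 7/2)) + 141)² = ((11 - 5/2)/(-12 - 5/2) + 141)² = ((17/2)/(-29/2) + 141)² = (-2/29*17/2 + 141)² = (-17/29 + 141)² = (4072/29)² = 16581184/841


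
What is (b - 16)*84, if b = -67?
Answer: -6972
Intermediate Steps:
(b - 16)*84 = (-67 - 16)*84 = -83*84 = -6972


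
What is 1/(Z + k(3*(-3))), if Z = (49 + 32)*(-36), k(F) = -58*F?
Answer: -1/2394 ≈ -0.00041771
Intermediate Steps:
Z = -2916 (Z = 81*(-36) = -2916)
1/(Z + k(3*(-3))) = 1/(-2916 - 174*(-3)) = 1/(-2916 - 58*(-9)) = 1/(-2916 + 522) = 1/(-2394) = -1/2394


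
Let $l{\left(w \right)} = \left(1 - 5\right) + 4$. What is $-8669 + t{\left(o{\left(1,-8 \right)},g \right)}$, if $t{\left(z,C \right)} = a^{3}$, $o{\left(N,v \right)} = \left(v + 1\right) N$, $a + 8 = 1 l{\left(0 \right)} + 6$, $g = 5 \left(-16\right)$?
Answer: $-8677$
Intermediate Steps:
$g = -80$
$l{\left(w \right)} = 0$ ($l{\left(w \right)} = -4 + 4 = 0$)
$a = -2$ ($a = -8 + \left(1 \cdot 0 + 6\right) = -8 + \left(0 + 6\right) = -8 + 6 = -2$)
$o{\left(N,v \right)} = N \left(1 + v\right)$ ($o{\left(N,v \right)} = \left(1 + v\right) N = N \left(1 + v\right)$)
$t{\left(z,C \right)} = -8$ ($t{\left(z,C \right)} = \left(-2\right)^{3} = -8$)
$-8669 + t{\left(o{\left(1,-8 \right)},g \right)} = -8669 - 8 = -8677$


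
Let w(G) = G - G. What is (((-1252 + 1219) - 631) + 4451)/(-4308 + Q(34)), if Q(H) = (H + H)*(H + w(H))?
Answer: -3787/1996 ≈ -1.8973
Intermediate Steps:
w(G) = 0
Q(H) = 2*H² (Q(H) = (H + H)*(H + 0) = (2*H)*H = 2*H²)
(((-1252 + 1219) - 631) + 4451)/(-4308 + Q(34)) = (((-1252 + 1219) - 631) + 4451)/(-4308 + 2*34²) = ((-33 - 631) + 4451)/(-4308 + 2*1156) = (-664 + 4451)/(-4308 + 2312) = 3787/(-1996) = 3787*(-1/1996) = -3787/1996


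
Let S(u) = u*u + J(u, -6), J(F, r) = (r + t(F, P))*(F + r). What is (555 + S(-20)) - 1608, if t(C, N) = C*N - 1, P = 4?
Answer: 1609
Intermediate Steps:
t(C, N) = -1 + C*N
J(F, r) = (F + r)*(-1 + r + 4*F) (J(F, r) = (r + (-1 + F*4))*(F + r) = (r + (-1 + 4*F))*(F + r) = (-1 + r + 4*F)*(F + r) = (F + r)*(-1 + r + 4*F))
S(u) = 42 - 31*u + 5*u² (S(u) = u*u + ((-6)² - u - 1*(-6) + 4*u² + 5*u*(-6)) = u² + (36 - u + 6 + 4*u² - 30*u) = u² + (42 - 31*u + 4*u²) = 42 - 31*u + 5*u²)
(555 + S(-20)) - 1608 = (555 + (42 - 31*(-20) + 5*(-20)²)) - 1608 = (555 + (42 + 620 + 5*400)) - 1608 = (555 + (42 + 620 + 2000)) - 1608 = (555 + 2662) - 1608 = 3217 - 1608 = 1609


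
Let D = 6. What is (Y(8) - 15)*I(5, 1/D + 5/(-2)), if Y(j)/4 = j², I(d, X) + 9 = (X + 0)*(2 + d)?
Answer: -18316/3 ≈ -6105.3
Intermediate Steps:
I(d, X) = -9 + X*(2 + d) (I(d, X) = -9 + (X + 0)*(2 + d) = -9 + X*(2 + d))
Y(j) = 4*j²
(Y(8) - 15)*I(5, 1/D + 5/(-2)) = (4*8² - 15)*(-9 + 2*(1/6 + 5/(-2)) + (1/6 + 5/(-2))*5) = (4*64 - 15)*(-9 + 2*(1*(⅙) + 5*(-½)) + (1*(⅙) + 5*(-½))*5) = (256 - 15)*(-9 + 2*(⅙ - 5/2) + (⅙ - 5/2)*5) = 241*(-9 + 2*(-7/3) - 7/3*5) = 241*(-9 - 14/3 - 35/3) = 241*(-76/3) = -18316/3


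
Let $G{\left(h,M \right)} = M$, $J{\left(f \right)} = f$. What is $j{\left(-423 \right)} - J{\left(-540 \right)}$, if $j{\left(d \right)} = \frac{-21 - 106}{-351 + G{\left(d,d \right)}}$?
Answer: $\frac{418087}{774} \approx 540.16$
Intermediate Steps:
$j{\left(d \right)} = - \frac{127}{-351 + d}$ ($j{\left(d \right)} = \frac{-21 - 106}{-351 + d} = - \frac{127}{-351 + d}$)
$j{\left(-423 \right)} - J{\left(-540 \right)} = - \frac{127}{-351 - 423} - -540 = - \frac{127}{-774} + 540 = \left(-127\right) \left(- \frac{1}{774}\right) + 540 = \frac{127}{774} + 540 = \frac{418087}{774}$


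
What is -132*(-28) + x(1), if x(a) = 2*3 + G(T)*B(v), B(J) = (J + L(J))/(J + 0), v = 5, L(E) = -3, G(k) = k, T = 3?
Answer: 18516/5 ≈ 3703.2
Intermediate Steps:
B(J) = (-3 + J)/J (B(J) = (J - 3)/(J + 0) = (-3 + J)/J)
x(a) = 36/5 (x(a) = 2*3 + 3*((-3 + 5)/5) = 6 + 3*((⅕)*2) = 6 + 3*(⅖) = 6 + 6/5 = 36/5)
-132*(-28) + x(1) = -132*(-28) + 36/5 = 3696 + 36/5 = 18516/5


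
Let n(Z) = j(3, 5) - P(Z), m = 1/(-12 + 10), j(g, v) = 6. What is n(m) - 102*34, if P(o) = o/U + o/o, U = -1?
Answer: -6927/2 ≈ -3463.5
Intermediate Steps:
m = -½ (m = 1/(-2) = -½ ≈ -0.50000)
P(o) = 1 - o (P(o) = o/(-1) + o/o = o*(-1) + 1 = -o + 1 = 1 - o)
n(Z) = 5 + Z (n(Z) = 6 - (1 - Z) = 6 + (-1 + Z) = 5 + Z)
n(m) - 102*34 = (5 - ½) - 102*34 = 9/2 - 3468 = -6927/2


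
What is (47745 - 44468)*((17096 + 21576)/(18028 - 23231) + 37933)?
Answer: 646639684379/5203 ≈ 1.2428e+8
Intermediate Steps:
(47745 - 44468)*((17096 + 21576)/(18028 - 23231) + 37933) = 3277*(38672/(-5203) + 37933) = 3277*(38672*(-1/5203) + 37933) = 3277*(-38672/5203 + 37933) = 3277*(197326727/5203) = 646639684379/5203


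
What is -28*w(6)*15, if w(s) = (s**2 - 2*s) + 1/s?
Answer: -10150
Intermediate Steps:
w(s) = 1/s + s**2 - 2*s
-28*w(6)*15 = -28*(1 + 6**2*(-2 + 6))/6*15 = -14*(1 + 36*4)/3*15 = -14*(1 + 144)/3*15 = -14*145/3*15 = -28*145/6*15 = -2030/3*15 = -10150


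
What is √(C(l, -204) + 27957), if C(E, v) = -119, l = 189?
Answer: √27838 ≈ 166.85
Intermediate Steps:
√(C(l, -204) + 27957) = √(-119 + 27957) = √27838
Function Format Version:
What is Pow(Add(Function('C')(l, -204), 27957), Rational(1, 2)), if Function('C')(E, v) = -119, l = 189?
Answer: Pow(27838, Rational(1, 2)) ≈ 166.85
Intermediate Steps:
Pow(Add(Function('C')(l, -204), 27957), Rational(1, 2)) = Pow(Add(-119, 27957), Rational(1, 2)) = Pow(27838, Rational(1, 2))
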